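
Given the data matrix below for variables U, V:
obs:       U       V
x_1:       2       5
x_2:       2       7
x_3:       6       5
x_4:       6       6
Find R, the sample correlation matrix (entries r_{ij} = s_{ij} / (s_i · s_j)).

Step 1 — column means:
  mean(U) = (2 + 2 + 6 + 6) / 4 = 16/4 = 4
  mean(V) = (5 + 7 + 5 + 6) / 4 = 23/4 = 5.75

Step 2 — sample variances and covariances s[i,j] = (1/(n-1)) · Σ_k (x_{k,i} - mean_i) · (x_{k,j} - mean_j), with n-1 = 3:
  s[U,U] = ((-2)·(-2) + (-2)·(-2) + (2)·(2) + (2)·(2)) / 3 = 16/3 = 5.3333
  s[U,V] = ((-2)·(-0.75) + (-2)·(1.25) + (2)·(-0.75) + (2)·(0.25)) / 3 = -2/3 = -0.6667
  s[V,V] = ((-0.75)·(-0.75) + (1.25)·(1.25) + (-0.75)·(-0.75) + (0.25)·(0.25)) / 3 = 2.75/3 = 0.9167
  Sample standard deviations s_i = √(s[i,i]):
  s(U) = √(5.3333) = 2.3094
  s(V) = √(0.9167) = 0.9574

Step 3 — r_{ij} = s_{ij} / (s_i · s_j):
  r[U,U] = 1 (diagonal).
  r[U,V] = -0.6667 / (2.3094 · 0.9574) = -0.6667 / 2.2111 = -0.3015
  r[V,V] = 1 (diagonal).

R is symmetric with unit diagonal. Assembling:

R = [[1, -0.3015],
 [-0.3015, 1]]


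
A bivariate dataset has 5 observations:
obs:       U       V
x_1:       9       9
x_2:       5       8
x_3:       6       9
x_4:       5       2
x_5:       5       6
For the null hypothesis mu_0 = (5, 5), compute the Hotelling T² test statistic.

Step 1 — sample mean vector:
  mean(U) = (9 + 5 + 6 + 5 + 5) / 5 = 30/5 = 6
  mean(V) = (9 + 8 + 9 + 2 + 6) / 5 = 34/5 = 6.8
  x̄ = (6, 6.8),  deviation x̄ - mu_0 = (6, 6.8) - (5, 5) = (1, 1.8).

Step 2 — sample covariance matrix, S[i,j] = (1/(n-1)) · Σ_k (x_{k,i} - mean_i) · (x_{k,j} - mean_j), divisor n-1 = 4:
  S[U,U] = ((3)·(3) + (-1)·(-1) + (0)·(0) + (-1)·(-1) + (-1)·(-1)) / 4 = 12/4 = 3
  S[U,V] = ((3)·(2.2) + (-1)·(1.2) + (0)·(2.2) + (-1)·(-4.8) + (-1)·(-0.8)) / 4 = 11/4 = 2.75
  S[V,V] = ((2.2)·(2.2) + (1.2)·(1.2) + (2.2)·(2.2) + (-4.8)·(-4.8) + (-0.8)·(-0.8)) / 4 = 34.8/4 = 8.7
  S = [[3, 2.75],
 [2.75, 8.7]].

Step 3 — invert S. det(S) = 3·8.7 - (2.75)² = 18.5375.
  S^{-1} = (1/det) · [[d, -b], [-b, a]] = [[0.4693, -0.1483],
 [-0.1483, 0.1618]].

Step 4 — quadratic form (x̄ - mu_0)^T · S^{-1} · (x̄ - mu_0):
  S^{-1} · (x̄ - mu_0) = (0.2023, 0.143),
  (x̄ - mu_0)^T · [...] = (1)·(0.2023) + (1.8)·(0.143) = 0.4596.

Step 5 — scale by n: T² = 5 · 0.4596 = 2.298.

T² ≈ 2.298


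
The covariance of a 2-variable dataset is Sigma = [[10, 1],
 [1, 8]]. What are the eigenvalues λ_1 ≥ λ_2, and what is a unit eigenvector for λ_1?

Step 1 — characteristic polynomial of 2×2 Sigma:
  det(Sigma - λI) = λ² - trace · λ + det = 0.
  trace = 10 + 8 = 18, det = 10·8 - (1)² = 79.
Step 2 — discriminant:
  Δ = trace² - 4·det = 324 - 316 = 8.
Step 3 — eigenvalues:
  λ = (trace ± √Δ)/2 = (18 ± 2.8284)/2,
  λ_1 = 10.4142,  λ_2 = 7.5858.

Step 4 — unit eigenvector for λ_1: solve (Sigma - λ_1 I)v = 0. First row:
  (10 - 10.4142)·v_x + (1)·v_y = 0, i.e. (-0.4142)·v_x + (1)·v_y = 0,
  so v ∝ (b, λ_1 - a) = (1, 0.4142) = u.
  ||u|| = √((1)² + (0.4142)²) = √(1.1716) ≈ 1.0824,
  v_1 = u/||u|| ≈ (0.9239, 0.3827) (||v_1|| = 1).

λ_1 = 10.4142,  λ_2 = 7.5858;  v_1 ≈ (0.9239, 0.3827)


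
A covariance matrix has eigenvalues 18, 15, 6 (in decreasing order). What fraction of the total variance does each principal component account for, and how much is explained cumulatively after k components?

Step 1 — total variance = trace(Sigma) = Σ λ_i = 18 + 15 + 6 = 39.

Step 2 — fraction explained by component i = λ_i / Σ λ:
  PC1: 18/39 = 0.4615
  PC2: 15/39 = 0.3846
  PC3: 6/39 = 0.1538

Step 3 — cumulative fraction after k components = (λ_1 + ... + λ_k) / Σ λ:
  k = 1: 18/39 = 0.4615
  k = 2: (18 + 15)/39 = 33/39 = 0.8462
  k = 3: (18 + 15 + 6)/39 = 39/39 = 1

Summary (fraction, with percent):

explained: PC1 0.4615 (46.15%), PC2 0.3846 (38.46%), PC3 0.1538 (15.38%);  cumulative: 0.4615, 0.8462, 1


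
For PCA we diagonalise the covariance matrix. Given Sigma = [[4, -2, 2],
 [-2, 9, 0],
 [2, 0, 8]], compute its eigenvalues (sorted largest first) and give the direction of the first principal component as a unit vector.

Step 1 — characteristic polynomial p(λ) = det(λI - Sigma) = λ³ - tr·λ² + c_1·λ - det, where tr = trace, c_1 = sum of the principal 2×2 minors, det = det(Sigma):
  tr = 4 + 9 + 8 = 21,
  c_1 = (4·9 - (-2)²) + (4·8 - (2)²) + (9·8 - (0)²) = 32 + 28 + 72 = 132,
  det = 4·(9·8 - (0)²) - (-2)·((-2)·8 - (0)·(2)) + (2)·((-2)·(0) - 9·(2)) = 4·(72) - (-2)·(-16) + (2)·(-18) = 220.
  So p(λ) = λ³ - 21λ² + 132λ - 220.
Step 2 — look for an integer root (rational root theorem: any rational root is an integer divisor of 220). Testing λ = 10:
  p(10) = 1000 - 2100 + 1320 - 220 = 0  ✓
  Dividing out (λ - 10): p(λ) = (λ - 10)(λ² - 11λ + 22).
Step 3 — remaining eigenvalues from the quadratic λ² - 11λ + 22 = 0:
  Δ = 11² - 4·22 = 121 - 88 = 33,  λ = (11 ± √33)/2 = (11 ± 5.7446)/2 ≈ 8.3723 or 2.6277.
  Sorted: λ_1 = 10,  λ_2 = 8.3723,  λ_3 = 2.6277  (check: sum = 21 = tr ✓).

Step 4 — unit eigenvector for λ_1 = 10: v spans the null space of (Sigma - λ_1 I), whose rows are
  r_1 = (-6, -2, 2),  r_2 = (-2, -1, 0),  r_3 = (2, 0, -2).
  v is orthogonal to every row, so take v ∝ r_1 × r_2 = ((-2)·(0) - (2)·(-1), (2)·(-2) - (-6)·(0), (-6)·(-1) - (-2)·(-2)) = (2, -4, 2).
  Rescale (divide by 2): u = (1, -2, 1).
  ||u|| = √((1)² + (-2)² + (1)²) = √(6) ≈ 2.4495,  v_1 = u/||u|| ≈ (0.4082, -0.8165, 0.4082) (||v_1|| = 1).

λ_1 = 10,  λ_2 = 8.3723,  λ_3 = 2.6277;  v_1 ≈ (0.4082, -0.8165, 0.4082)


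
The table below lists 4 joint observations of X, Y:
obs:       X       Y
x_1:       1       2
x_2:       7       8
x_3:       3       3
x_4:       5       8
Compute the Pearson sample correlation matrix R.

Step 1 — column means:
  mean(X) = (1 + 7 + 3 + 5) / 4 = 16/4 = 4
  mean(Y) = (2 + 8 + 3 + 8) / 4 = 21/4 = 5.25

Step 2 — sample variances and covariances s[i,j] = (1/(n-1)) · Σ_k (x_{k,i} - mean_i) · (x_{k,j} - mean_j), with n-1 = 3:
  s[X,X] = ((-3)·(-3) + (3)·(3) + (-1)·(-1) + (1)·(1)) / 3 = 20/3 = 6.6667
  s[X,Y] = ((-3)·(-3.25) + (3)·(2.75) + (-1)·(-2.25) + (1)·(2.75)) / 3 = 23/3 = 7.6667
  s[Y,Y] = ((-3.25)·(-3.25) + (2.75)·(2.75) + (-2.25)·(-2.25) + (2.75)·(2.75)) / 3 = 30.75/3 = 10.25
  Sample standard deviations s_i = √(s[i,i]):
  s(X) = √(6.6667) = 2.582
  s(Y) = √(10.25) = 3.2016

Step 3 — r_{ij} = s_{ij} / (s_i · s_j):
  r[X,X] = 1 (diagonal).
  r[X,Y] = 7.6667 / (2.582 · 3.2016) = 7.6667 / 8.2664 = 0.9274
  r[Y,Y] = 1 (diagonal).

R is symmetric with unit diagonal. Assembling:

R = [[1, 0.9274],
 [0.9274, 1]]


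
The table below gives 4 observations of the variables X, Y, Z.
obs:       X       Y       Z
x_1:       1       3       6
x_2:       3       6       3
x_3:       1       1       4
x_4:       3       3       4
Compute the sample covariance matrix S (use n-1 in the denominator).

Step 1 — column means:
  mean(X) = (1 + 3 + 1 + 3) / 4 = 8/4 = 2
  mean(Y) = (3 + 6 + 1 + 3) / 4 = 13/4 = 3.25
  mean(Z) = (6 + 3 + 4 + 4) / 4 = 17/4 = 4.25

Step 2 — sample covariance S[i,j] = (1/(n-1)) · Σ_k (x_{k,i} - mean_i) · (x_{k,j} - mean_j), with n-1 = 3.
  S[X,X] = ((-1)·(-1) + (1)·(1) + (-1)·(-1) + (1)·(1)) / 3 = 4/3 = 1.3333
  S[X,Y] = ((-1)·(-0.25) + (1)·(2.75) + (-1)·(-2.25) + (1)·(-0.25)) / 3 = 5/3 = 1.6667
  S[X,Z] = ((-1)·(1.75) + (1)·(-1.25) + (-1)·(-0.25) + (1)·(-0.25)) / 3 = -3/3 = -1
  S[Y,Y] = ((-0.25)·(-0.25) + (2.75)·(2.75) + (-2.25)·(-2.25) + (-0.25)·(-0.25)) / 3 = 12.75/3 = 4.25
  S[Y,Z] = ((-0.25)·(1.75) + (2.75)·(-1.25) + (-2.25)·(-0.25) + (-0.25)·(-0.25)) / 3 = -3.25/3 = -1.0833
  S[Z,Z] = ((1.75)·(1.75) + (-1.25)·(-1.25) + (-0.25)·(-0.25) + (-0.25)·(-0.25)) / 3 = 4.75/3 = 1.5833

S is symmetric (S[j,i] = S[i,j]). Assembling:

S = [[1.3333, 1.6667, -1],
 [1.6667, 4.25, -1.0833],
 [-1, -1.0833, 1.5833]]


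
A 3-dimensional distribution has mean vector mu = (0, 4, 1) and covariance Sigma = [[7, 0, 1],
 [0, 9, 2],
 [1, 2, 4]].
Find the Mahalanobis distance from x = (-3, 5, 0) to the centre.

Step 1 — centre the observation: (x - mu) = (-3, 1, -1).

Step 2 — invert Sigma (cofactor / det for 3×3, or solve directly):
  Sigma^{-1} = [[0.1488, 0.0093, -0.0419],
 [0.0093, 0.1256, -0.0651],
 [-0.0419, -0.0651, 0.293]].

Step 3 — form the quadratic (x - mu)^T · Sigma^{-1} · (x - mu):
  Sigma^{-1} · (x - mu) = (-0.3953, 0.1628, -0.2326).
  (x - mu)^T · [Sigma^{-1} · (x - mu)] = (-3)·(-0.3953) + (1)·(0.1628) + (-1)·(-0.2326) = 1.5814.

Step 4 — take square root: d = √(1.5814) ≈ 1.2575.

d(x, mu) = √(1.5814) ≈ 1.2575


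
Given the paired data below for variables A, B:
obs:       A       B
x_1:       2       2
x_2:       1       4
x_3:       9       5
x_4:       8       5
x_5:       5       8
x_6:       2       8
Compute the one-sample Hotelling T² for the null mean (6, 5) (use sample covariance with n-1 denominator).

Step 1 — sample mean vector:
  mean(A) = (2 + 1 + 9 + 8 + 5 + 2) / 6 = 27/6 = 4.5
  mean(B) = (2 + 4 + 5 + 5 + 8 + 8) / 6 = 32/6 = 5.3333
  x̄ = (4.5, 5.3333),  deviation x̄ - mu_0 = (4.5, 5.3333) - (6, 5) = (-1.5, 0.3333).

Step 2 — sample covariance matrix, S[i,j] = (1/(n-1)) · Σ_k (x_{k,i} - mean_i) · (x_{k,j} - mean_j), divisor n-1 = 5:
  S[A,A] = ((-2.5)·(-2.5) + (-3.5)·(-3.5) + (4.5)·(4.5) + (3.5)·(3.5) + (0.5)·(0.5) + (-2.5)·(-2.5)) / 5 = 57.5/5 = 11.5
  S[A,B] = ((-2.5)·(-3.3333) + (-3.5)·(-1.3333) + (4.5)·(-0.3333) + (3.5)·(-0.3333) + (0.5)·(2.6667) + (-2.5)·(2.6667)) / 5 = 5/5 = 1
  S[B,B] = ((-3.3333)·(-3.3333) + (-1.3333)·(-1.3333) + (-0.3333)·(-0.3333) + (-0.3333)·(-0.3333) + (2.6667)·(2.6667) + (2.6667)·(2.6667)) / 5 = 27.3333/5 = 5.4667
  S = [[11.5, 1],
 [1, 5.4667]].

Step 3 — invert S. det(S) = 11.5·5.4667 - (1)² = 61.8667.
  S^{-1} = (1/det) · [[d, -b], [-b, a]] = [[0.0884, -0.0162],
 [-0.0162, 0.1859]].

Step 4 — quadratic form (x̄ - mu_0)^T · S^{-1} · (x̄ - mu_0):
  S^{-1} · (x̄ - mu_0) = (-0.1379, 0.0862),
  (x̄ - mu_0)^T · [...] = (-1.5)·(-0.1379) + (0.3333)·(0.0862) = 0.2356.

Step 5 — scale by n: T² = 6 · 0.2356 = 1.4138.

T² ≈ 1.4138


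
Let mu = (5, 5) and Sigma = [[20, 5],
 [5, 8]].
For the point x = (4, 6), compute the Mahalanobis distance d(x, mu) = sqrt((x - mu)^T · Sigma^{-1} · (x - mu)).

Step 1 — centre the observation: (x - mu) = (-1, 1).

Step 2 — invert Sigma. det(Sigma) = 20·8 - (5)² = 135.
  Sigma^{-1} = (1/det) · [[d, -b], [-b, a]] = [[0.0593, -0.037],
 [-0.037, 0.1481]].

Step 3 — form the quadratic (x - mu)^T · Sigma^{-1} · (x - mu):
  Sigma^{-1} · (x - mu) = (-0.0963, 0.1852).
  (x - mu)^T · [Sigma^{-1} · (x - mu)] = (-1)·(-0.0963) + (1)·(0.1852) = 0.2815.

Step 4 — take square root: d = √(0.2815) ≈ 0.5305.

d(x, mu) = √(0.2815) ≈ 0.5305


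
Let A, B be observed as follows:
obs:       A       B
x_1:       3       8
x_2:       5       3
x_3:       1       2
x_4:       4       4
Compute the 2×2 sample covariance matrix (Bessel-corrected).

Step 1 — column means:
  mean(A) = (3 + 5 + 1 + 4) / 4 = 13/4 = 3.25
  mean(B) = (8 + 3 + 2 + 4) / 4 = 17/4 = 4.25

Step 2 — sample covariance S[i,j] = (1/(n-1)) · Σ_k (x_{k,i} - mean_i) · (x_{k,j} - mean_j), with n-1 = 3.
  S[A,A] = ((-0.25)·(-0.25) + (1.75)·(1.75) + (-2.25)·(-2.25) + (0.75)·(0.75)) / 3 = 8.75/3 = 2.9167
  S[A,B] = ((-0.25)·(3.75) + (1.75)·(-1.25) + (-2.25)·(-2.25) + (0.75)·(-0.25)) / 3 = 1.75/3 = 0.5833
  S[B,B] = ((3.75)·(3.75) + (-1.25)·(-1.25) + (-2.25)·(-2.25) + (-0.25)·(-0.25)) / 3 = 20.75/3 = 6.9167

S is symmetric (S[j,i] = S[i,j]). Assembling:

S = [[2.9167, 0.5833],
 [0.5833, 6.9167]]


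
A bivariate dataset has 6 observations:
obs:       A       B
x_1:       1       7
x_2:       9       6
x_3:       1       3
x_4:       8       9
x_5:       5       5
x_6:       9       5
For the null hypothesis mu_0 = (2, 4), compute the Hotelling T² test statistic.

Step 1 — sample mean vector:
  mean(A) = (1 + 9 + 1 + 8 + 5 + 9) / 6 = 33/6 = 5.5
  mean(B) = (7 + 6 + 3 + 9 + 5 + 5) / 6 = 35/6 = 5.8333
  x̄ = (5.5, 5.8333),  deviation x̄ - mu_0 = (5.5, 5.8333) - (2, 4) = (3.5, 1.8333).

Step 2 — sample covariance matrix, S[i,j] = (1/(n-1)) · Σ_k (x_{k,i} - mean_i) · (x_{k,j} - mean_j), divisor n-1 = 5:
  S[A,A] = ((-4.5)·(-4.5) + (3.5)·(3.5) + (-4.5)·(-4.5) + (2.5)·(2.5) + (-0.5)·(-0.5) + (3.5)·(3.5)) / 5 = 71.5/5 = 14.3
  S[A,B] = ((-4.5)·(1.1667) + (3.5)·(0.1667) + (-4.5)·(-2.8333) + (2.5)·(3.1667) + (-0.5)·(-0.8333) + (3.5)·(-0.8333)) / 5 = 13.5/5 = 2.7
  S[B,B] = ((1.1667)·(1.1667) + (0.1667)·(0.1667) + (-2.8333)·(-2.8333) + (3.1667)·(3.1667) + (-0.8333)·(-0.8333) + (-0.8333)·(-0.8333)) / 5 = 20.8333/5 = 4.1667
  S = [[14.3, 2.7],
 [2.7, 4.1667]].

Step 3 — invert S. det(S) = 14.3·4.1667 - (2.7)² = 52.2933.
  S^{-1} = (1/det) · [[d, -b], [-b, a]] = [[0.0797, -0.0516],
 [-0.0516, 0.2735]].

Step 4 — quadratic form (x̄ - mu_0)^T · S^{-1} · (x̄ - mu_0):
  S^{-1} · (x̄ - mu_0) = (0.1842, 0.3206),
  (x̄ - mu_0)^T · [...] = (3.5)·(0.1842) + (1.8333)·(0.3206) = 1.2326.

Step 5 — scale by n: T² = 6 · 1.2326 = 7.3955.

T² ≈ 7.3955


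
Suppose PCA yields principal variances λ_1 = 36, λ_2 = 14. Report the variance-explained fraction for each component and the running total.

Step 1 — total variance = trace(Sigma) = Σ λ_i = 36 + 14 = 50.

Step 2 — fraction explained by component i = λ_i / Σ λ:
  PC1: 36/50 = 0.72
  PC2: 14/50 = 0.28

Step 3 — cumulative fraction after k components = (λ_1 + ... + λ_k) / Σ λ:
  k = 1: 36/50 = 0.72
  k = 2: (36 + 14)/50 = 50/50 = 1

Summary (fraction, with percent):

explained: PC1 0.72 (72%), PC2 0.28 (28%);  cumulative: 0.72, 1


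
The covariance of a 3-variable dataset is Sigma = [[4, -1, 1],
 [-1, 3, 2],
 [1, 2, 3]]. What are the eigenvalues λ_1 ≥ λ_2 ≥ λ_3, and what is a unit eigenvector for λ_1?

Step 1 — characteristic polynomial p(λ) = det(λI - Sigma) = λ³ - tr·λ² + c_1·λ - det, where tr = trace, c_1 = sum of the principal 2×2 minors, det = det(Sigma):
  tr = 4 + 3 + 3 = 10,
  c_1 = (4·3 - (-1)²) + (4·3 - (1)²) + (3·3 - (2)²) = 11 + 11 + 5 = 27,
  det = 4·(3·3 - (2)²) - (-1)·((-1)·3 - (2)·(1)) + (1)·((-1)·(2) - 3·(1)) = 4·(5) - (-1)·(-5) + (1)·(-5) = 10.
  So p(λ) = λ³ - 10λ² + 27λ - 10.
Step 2 — look for an integer root (rational root theorem: any rational root is an integer divisor of 10). Testing λ = 5:
  p(5) = 125 - 250 + 135 - 10 = 0  ✓
  Dividing out (λ - 5): p(λ) = (λ - 5)(λ² - 5λ + 2).
Step 3 — remaining eigenvalues from the quadratic λ² - 5λ + 2 = 0:
  Δ = 5² - 4·2 = 25 - 8 = 17,  λ = (5 ± √17)/2 = (5 ± 4.1231)/2 ≈ 4.5616 or 0.4384.
  Sorted: λ_1 = 5,  λ_2 = 4.5616,  λ_3 = 0.4384  (check: sum = 10 = tr ✓).

Step 4 — unit eigenvector for λ_1 = 5: v spans the null space of (Sigma - λ_1 I), whose rows are
  r_1 = (-1, -1, 1),  r_2 = (-1, -2, 2),  r_3 = (1, 2, -2).
  v is orthogonal to every row, so take v ∝ r_1 × r_2 = ((-1)·(2) - (1)·(-2), (1)·(-1) - (-1)·(2), (-1)·(-2) - (-1)·(-1)) = (0, 1, 1).
  Let u = (0, 1, 1).
  ||u|| = √((0)² + (1)² + (1)²) = √(2) ≈ 1.4142,  v_1 = u/||u|| ≈ (0, 0.7071, 0.7071) (||v_1|| = 1).

λ_1 = 5,  λ_2 = 4.5616,  λ_3 = 0.4384;  v_1 ≈ (0, 0.7071, 0.7071)


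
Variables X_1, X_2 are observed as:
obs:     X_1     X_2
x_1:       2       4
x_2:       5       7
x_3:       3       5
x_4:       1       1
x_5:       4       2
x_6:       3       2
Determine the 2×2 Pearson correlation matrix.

Step 1 — column means:
  mean(X_1) = (2 + 5 + 3 + 1 + 4 + 3) / 6 = 18/6 = 3
  mean(X_2) = (4 + 7 + 5 + 1 + 2 + 2) / 6 = 21/6 = 3.5

Step 2 — sample variances and covariances s[i,j] = (1/(n-1)) · Σ_k (x_{k,i} - mean_i) · (x_{k,j} - mean_j), with n-1 = 5:
  s[X_1,X_1] = ((-1)·(-1) + (2)·(2) + (0)·(0) + (-2)·(-2) + (1)·(1) + (0)·(0)) / 5 = 10/5 = 2
  s[X_1,X_2] = ((-1)·(0.5) + (2)·(3.5) + (0)·(1.5) + (-2)·(-2.5) + (1)·(-1.5) + (0)·(-1.5)) / 5 = 10/5 = 2
  s[X_2,X_2] = ((0.5)·(0.5) + (3.5)·(3.5) + (1.5)·(1.5) + (-2.5)·(-2.5) + (-1.5)·(-1.5) + (-1.5)·(-1.5)) / 5 = 25.5/5 = 5.1
  Sample standard deviations s_i = √(s[i,i]):
  s(X_1) = √(2) = 1.4142
  s(X_2) = √(5.1) = 2.2583

Step 3 — r_{ij} = s_{ij} / (s_i · s_j):
  r[X_1,X_1] = 1 (diagonal).
  r[X_1,X_2] = 2 / (1.4142 · 2.2583) = 2 / 3.1937 = 0.6262
  r[X_2,X_2] = 1 (diagonal).

R is symmetric with unit diagonal. Assembling:

R = [[1, 0.6262],
 [0.6262, 1]]


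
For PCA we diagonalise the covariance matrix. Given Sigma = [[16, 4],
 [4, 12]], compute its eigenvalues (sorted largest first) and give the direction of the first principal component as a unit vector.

Step 1 — characteristic polynomial of 2×2 Sigma:
  det(Sigma - λI) = λ² - trace · λ + det = 0.
  trace = 16 + 12 = 28, det = 16·12 - (4)² = 176.
Step 2 — discriminant:
  Δ = trace² - 4·det = 784 - 704 = 80.
Step 3 — eigenvalues:
  λ = (trace ± √Δ)/2 = (28 ± 8.9443)/2,
  λ_1 = 18.4721,  λ_2 = 9.5279.

Step 4 — unit eigenvector for λ_1: solve (Sigma - λ_1 I)v = 0. First row:
  (16 - 18.4721)·v_x + (4)·v_y = 0, i.e. (-2.4721)·v_x + (4)·v_y = 0,
  so v ∝ (b, λ_1 - a) = (4, 2.4721) = u.
  ||u|| = √((4)² + (2.4721)²) = √(22.1115) ≈ 4.7023,
  v_1 = u/||u|| ≈ (0.8507, 0.5257) (||v_1|| = 1).

λ_1 = 18.4721,  λ_2 = 9.5279;  v_1 ≈ (0.8507, 0.5257)


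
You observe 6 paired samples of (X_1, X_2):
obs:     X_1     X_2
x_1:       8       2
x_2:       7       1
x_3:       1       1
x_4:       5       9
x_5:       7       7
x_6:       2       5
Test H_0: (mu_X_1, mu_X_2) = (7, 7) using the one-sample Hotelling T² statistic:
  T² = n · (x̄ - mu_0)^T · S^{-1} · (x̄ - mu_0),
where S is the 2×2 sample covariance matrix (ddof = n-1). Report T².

Step 1 — sample mean vector:
  mean(X_1) = (8 + 7 + 1 + 5 + 7 + 2) / 6 = 30/6 = 5
  mean(X_2) = (2 + 1 + 1 + 9 + 7 + 5) / 6 = 25/6 = 4.1667
  x̄ = (5, 4.1667),  deviation x̄ - mu_0 = (5, 4.1667) - (7, 7) = (-2, -2.8333).

Step 2 — sample covariance matrix, S[i,j] = (1/(n-1)) · Σ_k (x_{k,i} - mean_i) · (x_{k,j} - mean_j), divisor n-1 = 5:
  S[X_1,X_1] = ((3)·(3) + (2)·(2) + (-4)·(-4) + (0)·(0) + (2)·(2) + (-3)·(-3)) / 5 = 42/5 = 8.4
  S[X_1,X_2] = ((3)·(-2.1667) + (2)·(-3.1667) + (-4)·(-3.1667) + (0)·(4.8333) + (2)·(2.8333) + (-3)·(0.8333)) / 5 = 3/5 = 0.6
  S[X_2,X_2] = ((-2.1667)·(-2.1667) + (-3.1667)·(-3.1667) + (-3.1667)·(-3.1667) + (4.8333)·(4.8333) + (2.8333)·(2.8333) + (0.8333)·(0.8333)) / 5 = 56.8333/5 = 11.3667
  S = [[8.4, 0.6],
 [0.6, 11.3667]].

Step 3 — invert S. det(S) = 8.4·11.3667 - (0.6)² = 95.12.
  S^{-1} = (1/det) · [[d, -b], [-b, a]] = [[0.1195, -0.0063],
 [-0.0063, 0.0883]].

Step 4 — quadratic form (x̄ - mu_0)^T · S^{-1} · (x̄ - mu_0):
  S^{-1} · (x̄ - mu_0) = (-0.2211, -0.2376),
  (x̄ - mu_0)^T · [...] = (-2)·(-0.2211) + (-2.8333)·(-0.2376) = 1.1154.

Step 5 — scale by n: T² = 6 · 1.1154 = 6.6926.

T² ≈ 6.6926


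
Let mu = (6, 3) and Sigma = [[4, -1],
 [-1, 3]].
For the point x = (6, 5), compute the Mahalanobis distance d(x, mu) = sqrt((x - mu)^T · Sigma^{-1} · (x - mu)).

Step 1 — centre the observation: (x - mu) = (0, 2).

Step 2 — invert Sigma. det(Sigma) = 4·3 - (-1)² = 11.
  Sigma^{-1} = (1/det) · [[d, -b], [-b, a]] = [[0.2727, 0.0909],
 [0.0909, 0.3636]].

Step 3 — form the quadratic (x - mu)^T · Sigma^{-1} · (x - mu):
  Sigma^{-1} · (x - mu) = (0.1818, 0.7273).
  (x - mu)^T · [Sigma^{-1} · (x - mu)] = (0)·(0.1818) + (2)·(0.7273) = 1.4545.

Step 4 — take square root: d = √(1.4545) ≈ 1.206.

d(x, mu) = √(1.4545) ≈ 1.206


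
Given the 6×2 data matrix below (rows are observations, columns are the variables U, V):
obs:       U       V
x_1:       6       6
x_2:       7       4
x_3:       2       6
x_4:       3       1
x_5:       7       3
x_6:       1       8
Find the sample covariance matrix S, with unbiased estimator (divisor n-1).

Step 1 — column means:
  mean(U) = (6 + 7 + 2 + 3 + 7 + 1) / 6 = 26/6 = 4.3333
  mean(V) = (6 + 4 + 6 + 1 + 3 + 8) / 6 = 28/6 = 4.6667

Step 2 — sample covariance S[i,j] = (1/(n-1)) · Σ_k (x_{k,i} - mean_i) · (x_{k,j} - mean_j), with n-1 = 5.
  S[U,U] = ((1.6667)·(1.6667) + (2.6667)·(2.6667) + (-2.3333)·(-2.3333) + (-1.3333)·(-1.3333) + (2.6667)·(2.6667) + (-3.3333)·(-3.3333)) / 5 = 35.3333/5 = 7.0667
  S[U,V] = ((1.6667)·(1.3333) + (2.6667)·(-0.6667) + (-2.3333)·(1.3333) + (-1.3333)·(-3.6667) + (2.6667)·(-1.6667) + (-3.3333)·(3.3333)) / 5 = -13.3333/5 = -2.6667
  S[V,V] = ((1.3333)·(1.3333) + (-0.6667)·(-0.6667) + (1.3333)·(1.3333) + (-3.6667)·(-3.6667) + (-1.6667)·(-1.6667) + (3.3333)·(3.3333)) / 5 = 31.3333/5 = 6.2667

S is symmetric (S[j,i] = S[i,j]). Assembling:

S = [[7.0667, -2.6667],
 [-2.6667, 6.2667]]


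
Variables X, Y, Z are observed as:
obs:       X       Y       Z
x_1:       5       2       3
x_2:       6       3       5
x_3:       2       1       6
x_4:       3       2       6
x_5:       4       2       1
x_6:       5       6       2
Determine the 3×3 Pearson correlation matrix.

Step 1 — column means:
  mean(X) = (5 + 6 + 2 + 3 + 4 + 5) / 6 = 25/6 = 4.1667
  mean(Y) = (2 + 3 + 1 + 2 + 2 + 6) / 6 = 16/6 = 2.6667
  mean(Z) = (3 + 5 + 6 + 6 + 1 + 2) / 6 = 23/6 = 3.8333

Step 2 — sample variances and covariances s[i,j] = (1/(n-1)) · Σ_k (x_{k,i} - mean_i) · (x_{k,j} - mean_j), with n-1 = 5:
  s[X,X] = ((0.8333)·(0.8333) + (1.8333)·(1.8333) + (-2.1667)·(-2.1667) + (-1.1667)·(-1.1667) + (-0.1667)·(-0.1667) + (0.8333)·(0.8333)) / 5 = 10.8333/5 = 2.1667
  s[X,Y] = ((0.8333)·(-0.6667) + (1.8333)·(0.3333) + (-2.1667)·(-1.6667) + (-1.1667)·(-0.6667) + (-0.1667)·(-0.6667) + (0.8333)·(3.3333)) / 5 = 7.3333/5 = 1.4667
  s[X,Z] = ((0.8333)·(-0.8333) + (1.8333)·(1.1667) + (-2.1667)·(2.1667) + (-1.1667)·(2.1667) + (-0.1667)·(-2.8333) + (0.8333)·(-1.8333)) / 5 = -6.8333/5 = -1.3667
  s[Y,Y] = ((-0.6667)·(-0.6667) + (0.3333)·(0.3333) + (-1.6667)·(-1.6667) + (-0.6667)·(-0.6667) + (-0.6667)·(-0.6667) + (3.3333)·(3.3333)) / 5 = 15.3333/5 = 3.0667
  s[Y,Z] = ((-0.6667)·(-0.8333) + (0.3333)·(1.1667) + (-1.6667)·(2.1667) + (-0.6667)·(2.1667) + (-0.6667)·(-2.8333) + (3.3333)·(-1.8333)) / 5 = -8.3333/5 = -1.6667
  s[Z,Z] = ((-0.8333)·(-0.8333) + (1.1667)·(1.1667) + (2.1667)·(2.1667) + (2.1667)·(2.1667) + (-2.8333)·(-2.8333) + (-1.8333)·(-1.8333)) / 5 = 22.8333/5 = 4.5667
  Sample standard deviations s_i = √(s[i,i]):
  s(X) = √(2.1667) = 1.472
  s(Y) = √(3.0667) = 1.7512
  s(Z) = √(4.5667) = 2.137

Step 3 — r_{ij} = s_{ij} / (s_i · s_j):
  r[X,X] = 1 (diagonal).
  r[X,Y] = 1.4667 / (1.472 · 1.7512) = 1.4667 / 2.5777 = 0.569
  r[X,Z] = -1.3667 / (1.472 · 2.137) = -1.3667 / 3.1455 = -0.4345
  r[Y,Y] = 1 (diagonal).
  r[Y,Z] = -1.6667 / (1.7512 · 2.137) = -1.6667 / 3.7423 = -0.4454
  r[Z,Z] = 1 (diagonal).

R is symmetric with unit diagonal. Assembling:

R = [[1, 0.569, -0.4345],
 [0.569, 1, -0.4454],
 [-0.4345, -0.4454, 1]]


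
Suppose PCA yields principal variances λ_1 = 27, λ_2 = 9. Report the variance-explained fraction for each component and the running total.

Step 1 — total variance = trace(Sigma) = Σ λ_i = 27 + 9 = 36.

Step 2 — fraction explained by component i = λ_i / Σ λ:
  PC1: 27/36 = 0.75
  PC2: 9/36 = 0.25

Step 3 — cumulative fraction after k components = (λ_1 + ... + λ_k) / Σ λ:
  k = 1: 27/36 = 0.75
  k = 2: (27 + 9)/36 = 36/36 = 1

Summary (fraction, with percent):

explained: PC1 0.75 (75%), PC2 0.25 (25%);  cumulative: 0.75, 1


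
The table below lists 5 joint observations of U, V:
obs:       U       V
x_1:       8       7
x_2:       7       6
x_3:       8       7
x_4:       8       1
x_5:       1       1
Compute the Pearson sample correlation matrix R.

Step 1 — column means:
  mean(U) = (8 + 7 + 8 + 8 + 1) / 5 = 32/5 = 6.4
  mean(V) = (7 + 6 + 7 + 1 + 1) / 5 = 22/5 = 4.4

Step 2 — sample variances and covariances s[i,j] = (1/(n-1)) · Σ_k (x_{k,i} - mean_i) · (x_{k,j} - mean_j), with n-1 = 4:
  s[U,U] = ((1.6)·(1.6) + (0.6)·(0.6) + (1.6)·(1.6) + (1.6)·(1.6) + (-5.4)·(-5.4)) / 4 = 37.2/4 = 9.3
  s[U,V] = ((1.6)·(2.6) + (0.6)·(1.6) + (1.6)·(2.6) + (1.6)·(-3.4) + (-5.4)·(-3.4)) / 4 = 22.2/4 = 5.55
  s[V,V] = ((2.6)·(2.6) + (1.6)·(1.6) + (2.6)·(2.6) + (-3.4)·(-3.4) + (-3.4)·(-3.4)) / 4 = 39.2/4 = 9.8
  Sample standard deviations s_i = √(s[i,i]):
  s(U) = √(9.3) = 3.0496
  s(V) = √(9.8) = 3.1305

Step 3 — r_{ij} = s_{ij} / (s_i · s_j):
  r[U,U] = 1 (diagonal).
  r[U,V] = 5.55 / (3.0496 · 3.1305) = 5.55 / 9.5467 = 0.5814
  r[V,V] = 1 (diagonal).

R is symmetric with unit diagonal. Assembling:

R = [[1, 0.5814],
 [0.5814, 1]]


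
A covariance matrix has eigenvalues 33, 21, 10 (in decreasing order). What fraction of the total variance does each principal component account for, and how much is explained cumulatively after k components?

Step 1 — total variance = trace(Sigma) = Σ λ_i = 33 + 21 + 10 = 64.

Step 2 — fraction explained by component i = λ_i / Σ λ:
  PC1: 33/64 = 0.5156
  PC2: 21/64 = 0.3281
  PC3: 10/64 = 0.1562

Step 3 — cumulative fraction after k components = (λ_1 + ... + λ_k) / Σ λ:
  k = 1: 33/64 = 0.5156
  k = 2: (33 + 21)/64 = 54/64 = 0.8438
  k = 3: (33 + 21 + 10)/64 = 64/64 = 1

Summary (fraction, with percent):

explained: PC1 0.5156 (51.56%), PC2 0.3281 (32.81%), PC3 0.1562 (15.62%);  cumulative: 0.5156, 0.8438, 1


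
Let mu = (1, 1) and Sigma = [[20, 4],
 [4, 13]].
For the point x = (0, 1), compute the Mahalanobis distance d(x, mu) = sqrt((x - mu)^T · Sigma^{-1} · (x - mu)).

Step 1 — centre the observation: (x - mu) = (-1, 0).

Step 2 — invert Sigma. det(Sigma) = 20·13 - (4)² = 244.
  Sigma^{-1} = (1/det) · [[d, -b], [-b, a]] = [[0.0533, -0.0164],
 [-0.0164, 0.082]].

Step 3 — form the quadratic (x - mu)^T · Sigma^{-1} · (x - mu):
  Sigma^{-1} · (x - mu) = (-0.0533, 0.0164).
  (x - mu)^T · [Sigma^{-1} · (x - mu)] = (-1)·(-0.0533) + (0)·(0.0164) = 0.0533.

Step 4 — take square root: d = √(0.0533) ≈ 0.2308.

d(x, mu) = √(0.0533) ≈ 0.2308


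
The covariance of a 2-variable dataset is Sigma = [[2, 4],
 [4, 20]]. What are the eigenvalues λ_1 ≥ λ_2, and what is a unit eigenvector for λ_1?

Step 1 — characteristic polynomial of 2×2 Sigma:
  det(Sigma - λI) = λ² - trace · λ + det = 0.
  trace = 2 + 20 = 22, det = 2·20 - (4)² = 24.
Step 2 — discriminant:
  Δ = trace² - 4·det = 484 - 96 = 388.
Step 3 — eigenvalues:
  λ = (trace ± √Δ)/2 = (22 ± 19.6977)/2,
  λ_1 = 20.8489,  λ_2 = 1.1511.

Step 4 — unit eigenvector for λ_1: solve (Sigma - λ_1 I)v = 0. First row:
  (2 - 20.8489)·v_x + (4)·v_y = 0, i.e. (-18.8489)·v_x + (4)·v_y = 0,
  so v ∝ (b, λ_1 - a) = (4, 18.8489) = u.
  ||u|| = √((4)² + (18.8489)²) = √(371.2794) ≈ 19.2686,
  v_1 = u/||u|| ≈ (0.2076, 0.9782) (||v_1|| = 1).

λ_1 = 20.8489,  λ_2 = 1.1511;  v_1 ≈ (0.2076, 0.9782)


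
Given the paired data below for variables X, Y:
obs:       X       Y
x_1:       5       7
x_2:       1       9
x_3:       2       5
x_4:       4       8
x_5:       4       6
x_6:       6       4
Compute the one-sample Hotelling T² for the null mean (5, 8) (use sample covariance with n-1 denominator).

Step 1 — sample mean vector:
  mean(X) = (5 + 1 + 2 + 4 + 4 + 6) / 6 = 22/6 = 3.6667
  mean(Y) = (7 + 9 + 5 + 8 + 6 + 4) / 6 = 39/6 = 6.5
  x̄ = (3.6667, 6.5),  deviation x̄ - mu_0 = (3.6667, 6.5) - (5, 8) = (-1.3333, -1.5).

Step 2 — sample covariance matrix, S[i,j] = (1/(n-1)) · Σ_k (x_{k,i} - mean_i) · (x_{k,j} - mean_j), divisor n-1 = 5:
  S[X,X] = ((1.3333)·(1.3333) + (-2.6667)·(-2.6667) + (-1.6667)·(-1.6667) + (0.3333)·(0.3333) + (0.3333)·(0.3333) + (2.3333)·(2.3333)) / 5 = 17.3333/5 = 3.4667
  S[X,Y] = ((1.3333)·(0.5) + (-2.6667)·(2.5) + (-1.6667)·(-1.5) + (0.3333)·(1.5) + (0.3333)·(-0.5) + (2.3333)·(-2.5)) / 5 = -9/5 = -1.8
  S[Y,Y] = ((0.5)·(0.5) + (2.5)·(2.5) + (-1.5)·(-1.5) + (1.5)·(1.5) + (-0.5)·(-0.5) + (-2.5)·(-2.5)) / 5 = 17.5/5 = 3.5
  S = [[3.4667, -1.8],
 [-1.8, 3.5]].

Step 3 — invert S. det(S) = 3.4667·3.5 - (-1.8)² = 8.8933.
  S^{-1} = (1/det) · [[d, -b], [-b, a]] = [[0.3936, 0.2024],
 [0.2024, 0.3898]].

Step 4 — quadratic form (x̄ - mu_0)^T · S^{-1} · (x̄ - mu_0):
  S^{-1} · (x̄ - mu_0) = (-0.8283, -0.8546),
  (x̄ - mu_0)^T · [...] = (-1.3333)·(-0.8283) + (-1.5)·(-0.8546) = 2.3863.

Step 5 — scale by n: T² = 6 · 2.3863 = 14.3178.

T² ≈ 14.3178


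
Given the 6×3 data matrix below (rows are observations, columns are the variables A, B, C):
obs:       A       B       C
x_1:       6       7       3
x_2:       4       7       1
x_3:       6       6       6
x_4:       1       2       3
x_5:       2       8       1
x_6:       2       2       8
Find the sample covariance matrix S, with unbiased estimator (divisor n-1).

Step 1 — column means:
  mean(A) = (6 + 4 + 6 + 1 + 2 + 2) / 6 = 21/6 = 3.5
  mean(B) = (7 + 7 + 6 + 2 + 8 + 2) / 6 = 32/6 = 5.3333
  mean(C) = (3 + 1 + 6 + 3 + 1 + 8) / 6 = 22/6 = 3.6667

Step 2 — sample covariance S[i,j] = (1/(n-1)) · Σ_k (x_{k,i} - mean_i) · (x_{k,j} - mean_j), with n-1 = 5.
  S[A,A] = ((2.5)·(2.5) + (0.5)·(0.5) + (2.5)·(2.5) + (-2.5)·(-2.5) + (-1.5)·(-1.5) + (-1.5)·(-1.5)) / 5 = 23.5/5 = 4.7
  S[A,B] = ((2.5)·(1.6667) + (0.5)·(1.6667) + (2.5)·(0.6667) + (-2.5)·(-3.3333) + (-1.5)·(2.6667) + (-1.5)·(-3.3333)) / 5 = 16/5 = 3.2
  S[A,C] = ((2.5)·(-0.6667) + (0.5)·(-2.6667) + (2.5)·(2.3333) + (-2.5)·(-0.6667) + (-1.5)·(-2.6667) + (-1.5)·(4.3333)) / 5 = 2/5 = 0.4
  S[B,B] = ((1.6667)·(1.6667) + (1.6667)·(1.6667) + (0.6667)·(0.6667) + (-3.3333)·(-3.3333) + (2.6667)·(2.6667) + (-3.3333)·(-3.3333)) / 5 = 35.3333/5 = 7.0667
  S[B,C] = ((1.6667)·(-0.6667) + (1.6667)·(-2.6667) + (0.6667)·(2.3333) + (-3.3333)·(-0.6667) + (2.6667)·(-2.6667) + (-3.3333)·(4.3333)) / 5 = -23.3333/5 = -4.6667
  S[C,C] = ((-0.6667)·(-0.6667) + (-2.6667)·(-2.6667) + (2.3333)·(2.3333) + (-0.6667)·(-0.6667) + (-2.6667)·(-2.6667) + (4.3333)·(4.3333)) / 5 = 39.3333/5 = 7.8667

S is symmetric (S[j,i] = S[i,j]). Assembling:

S = [[4.7, 3.2, 0.4],
 [3.2, 7.0667, -4.6667],
 [0.4, -4.6667, 7.8667]]


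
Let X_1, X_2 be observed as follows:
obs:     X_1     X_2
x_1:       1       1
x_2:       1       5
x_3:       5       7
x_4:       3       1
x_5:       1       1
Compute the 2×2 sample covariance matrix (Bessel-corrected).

Step 1 — column means:
  mean(X_1) = (1 + 1 + 5 + 3 + 1) / 5 = 11/5 = 2.2
  mean(X_2) = (1 + 5 + 7 + 1 + 1) / 5 = 15/5 = 3

Step 2 — sample covariance S[i,j] = (1/(n-1)) · Σ_k (x_{k,i} - mean_i) · (x_{k,j} - mean_j), with n-1 = 4.
  S[X_1,X_1] = ((-1.2)·(-1.2) + (-1.2)·(-1.2) + (2.8)·(2.8) + (0.8)·(0.8) + (-1.2)·(-1.2)) / 4 = 12.8/4 = 3.2
  S[X_1,X_2] = ((-1.2)·(-2) + (-1.2)·(2) + (2.8)·(4) + (0.8)·(-2) + (-1.2)·(-2)) / 4 = 12/4 = 3
  S[X_2,X_2] = ((-2)·(-2) + (2)·(2) + (4)·(4) + (-2)·(-2) + (-2)·(-2)) / 4 = 32/4 = 8

S is symmetric (S[j,i] = S[i,j]). Assembling:

S = [[3.2, 3],
 [3, 8]]


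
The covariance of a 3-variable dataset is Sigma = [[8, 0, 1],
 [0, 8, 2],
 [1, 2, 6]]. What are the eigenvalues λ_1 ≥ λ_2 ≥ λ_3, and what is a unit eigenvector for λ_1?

Step 1 — characteristic polynomial p(λ) = det(λI - Sigma) = λ³ - tr·λ² + c_1·λ - det, where tr = trace, c_1 = sum of the principal 2×2 minors, det = det(Sigma):
  tr = 8 + 8 + 6 = 22,
  c_1 = (8·8 - (0)²) + (8·6 - (1)²) + (8·6 - (2)²) = 64 + 47 + 44 = 155,
  det = 8·(8·6 - (2)²) - (0)·((0)·6 - (2)·(1)) + (1)·((0)·(2) - 8·(1)) = 8·(44) - (0)·(-2) + (1)·(-8) = 344.
  So p(λ) = λ³ - 22λ² + 155λ - 344.
Step 2 — look for an integer root (rational root theorem: any rational root is an integer divisor of 344). Testing λ = 8:
  p(8) = 512 - 1408 + 1240 - 344 = 0  ✓
  Dividing out (λ - 8): p(λ) = (λ - 8)(λ² - 14λ + 43).
Step 3 — remaining eigenvalues from the quadratic λ² - 14λ + 43 = 0:
  Δ = 14² - 4·43 = 196 - 172 = 24,  λ = (14 ± √24)/2 = (14 ± 4.899)/2 ≈ 9.4495 or 4.5505.
  Sorted: λ_1 = 9.4495,  λ_2 = 8,  λ_3 = 4.5505  (check: sum = 22 = tr ✓).

Step 4 — unit eigenvector for λ_1 ≈ 9.4495: v spans the null space of (Sigma - λ_1 I), whose rows are
  r_1 = (-1.4495, 0, 1),  r_2 = (0, -1.4495, 2),  r_3 = (1, 2, -3.4495).
  v is orthogonal to every row, so take v ∝ r_1 × r_2 = ((0)·(2) - (1)·(-1.4495), (1)·(0) - (-1.4495)·(2), (-1.4495)·(-1.4495) - (0)·(0)) ≈ (1.4495, 2.899, 2.101).
  Let u = (1.4495, 2.899, 2.101).
  ||u|| = √((1.4495)² + (2.899)² + (2.101)²) = √(14.9194) ≈ 3.8626,  v_1 = u/||u|| ≈ (0.3753, 0.7505, 0.5439) (||v_1|| = 1).

λ_1 = 9.4495,  λ_2 = 8,  λ_3 = 4.5505;  v_1 ≈ (0.3753, 0.7505, 0.5439)


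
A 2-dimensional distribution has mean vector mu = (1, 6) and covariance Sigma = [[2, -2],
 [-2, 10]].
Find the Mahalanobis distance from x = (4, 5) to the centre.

Step 1 — centre the observation: (x - mu) = (3, -1).

Step 2 — invert Sigma. det(Sigma) = 2·10 - (-2)² = 16.
  Sigma^{-1} = (1/det) · [[d, -b], [-b, a]] = [[0.625, 0.125],
 [0.125, 0.125]].

Step 3 — form the quadratic (x - mu)^T · Sigma^{-1} · (x - mu):
  Sigma^{-1} · (x - mu) = (1.75, 0.25).
  (x - mu)^T · [Sigma^{-1} · (x - mu)] = (3)·(1.75) + (-1)·(0.25) = 5.

Step 4 — take square root: d = √(5) ≈ 2.2361.

d(x, mu) = √(5) ≈ 2.2361


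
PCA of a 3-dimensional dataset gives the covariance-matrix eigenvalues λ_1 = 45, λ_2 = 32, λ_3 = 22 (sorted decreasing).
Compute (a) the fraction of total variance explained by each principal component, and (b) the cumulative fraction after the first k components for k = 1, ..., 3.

Step 1 — total variance = trace(Sigma) = Σ λ_i = 45 + 32 + 22 = 99.

Step 2 — fraction explained by component i = λ_i / Σ λ:
  PC1: 45/99 = 0.4545
  PC2: 32/99 = 0.3232
  PC3: 22/99 = 0.2222

Step 3 — cumulative fraction after k components = (λ_1 + ... + λ_k) / Σ λ:
  k = 1: 45/99 = 0.4545
  k = 2: (45 + 32)/99 = 77/99 = 0.7778
  k = 3: (45 + 32 + 22)/99 = 99/99 = 1

Summary (fraction, with percent):

explained: PC1 0.4545 (45.45%), PC2 0.3232 (32.32%), PC3 0.2222 (22.22%);  cumulative: 0.4545, 0.7778, 1


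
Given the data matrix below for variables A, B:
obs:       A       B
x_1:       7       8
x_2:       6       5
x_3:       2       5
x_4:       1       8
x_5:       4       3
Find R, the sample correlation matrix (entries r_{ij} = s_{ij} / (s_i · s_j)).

Step 1 — column means:
  mean(A) = (7 + 6 + 2 + 1 + 4) / 5 = 20/5 = 4
  mean(B) = (8 + 5 + 5 + 8 + 3) / 5 = 29/5 = 5.8

Step 2 — sample variances and covariances s[i,j] = (1/(n-1)) · Σ_k (x_{k,i} - mean_i) · (x_{k,j} - mean_j), with n-1 = 4:
  s[A,A] = ((3)·(3) + (2)·(2) + (-2)·(-2) + (-3)·(-3) + (0)·(0)) / 4 = 26/4 = 6.5
  s[A,B] = ((3)·(2.2) + (2)·(-0.8) + (-2)·(-0.8) + (-3)·(2.2) + (0)·(-2.8)) / 4 = 0/4 = 0
  s[B,B] = ((2.2)·(2.2) + (-0.8)·(-0.8) + (-0.8)·(-0.8) + (2.2)·(2.2) + (-2.8)·(-2.8)) / 4 = 18.8/4 = 4.7
  Sample standard deviations s_i = √(s[i,i]):
  s(A) = √(6.5) = 2.5495
  s(B) = √(4.7) = 2.1679

Step 3 — r_{ij} = s_{ij} / (s_i · s_j):
  r[A,A] = 1 (diagonal).
  r[A,B] = 0 / (2.5495 · 2.1679) = 0 / 5.5272 = 0
  r[B,B] = 1 (diagonal).

R is symmetric with unit diagonal. Assembling:

R = [[1, 0],
 [0, 1]]


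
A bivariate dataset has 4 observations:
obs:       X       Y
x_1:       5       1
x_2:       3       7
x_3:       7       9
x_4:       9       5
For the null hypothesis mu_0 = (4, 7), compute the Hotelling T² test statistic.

Step 1 — sample mean vector:
  mean(X) = (5 + 3 + 7 + 9) / 4 = 24/4 = 6
  mean(Y) = (1 + 7 + 9 + 5) / 4 = 22/4 = 5.5
  x̄ = (6, 5.5),  deviation x̄ - mu_0 = (6, 5.5) - (4, 7) = (2, -1.5).

Step 2 — sample covariance matrix, S[i,j] = (1/(n-1)) · Σ_k (x_{k,i} - mean_i) · (x_{k,j} - mean_j), divisor n-1 = 3:
  S[X,X] = ((-1)·(-1) + (-3)·(-3) + (1)·(1) + (3)·(3)) / 3 = 20/3 = 6.6667
  S[X,Y] = ((-1)·(-4.5) + (-3)·(1.5) + (1)·(3.5) + (3)·(-0.5)) / 3 = 2/3 = 0.6667
  S[Y,Y] = ((-4.5)·(-4.5) + (1.5)·(1.5) + (3.5)·(3.5) + (-0.5)·(-0.5)) / 3 = 35/3 = 11.6667
  S = [[6.6667, 0.6667],
 [0.6667, 11.6667]].

Step 3 — invert S. det(S) = 6.6667·11.6667 - (0.6667)² = 77.3333.
  S^{-1} = (1/det) · [[d, -b], [-b, a]] = [[0.1509, -0.0086],
 [-0.0086, 0.0862]].

Step 4 — quadratic form (x̄ - mu_0)^T · S^{-1} · (x̄ - mu_0):
  S^{-1} · (x̄ - mu_0) = (0.3147, -0.1466),
  (x̄ - mu_0)^T · [...] = (2)·(0.3147) + (-1.5)·(-0.1466) = 0.8491.

Step 5 — scale by n: T² = 4 · 0.8491 = 3.3966.

T² ≈ 3.3966


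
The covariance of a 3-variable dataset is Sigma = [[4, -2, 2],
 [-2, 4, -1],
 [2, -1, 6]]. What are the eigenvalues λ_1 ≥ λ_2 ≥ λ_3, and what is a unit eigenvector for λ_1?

Step 1 — characteristic polynomial p(λ) = det(λI - Sigma) = λ³ - tr·λ² + c_1·λ - det, where tr = trace, c_1 = sum of the principal 2×2 minors, det = det(Sigma):
  tr = 4 + 4 + 6 = 14,
  c_1 = (4·4 - (-2)²) + (4·6 - (2)²) + (4·6 - (-1)²) = 12 + 20 + 23 = 55,
  det = 4·(4·6 - (-1)²) - (-2)·((-2)·6 - (-1)·(2)) + (2)·((-2)·(-1) - 4·(2)) = 4·(23) - (-2)·(-10) + (2)·(-6) = 60.
  So p(λ) = λ³ - 14λ² + 55λ - 60.
Step 2 — look for an integer root (rational root theorem: any rational root is an integer divisor of 60). Testing λ = 4:
  p(4) = 64 - 224 + 220 - 60 = 0  ✓
  Dividing out (λ - 4): p(λ) = (λ - 4)(λ² - 10λ + 15).
Step 3 — remaining eigenvalues from the quadratic λ² - 10λ + 15 = 0:
  Δ = 10² - 4·15 = 100 - 60 = 40,  λ = (10 ± √40)/2 = (10 ± 6.3246)/2 ≈ 8.1623 or 1.8377.
  Sorted: λ_1 = 8.1623,  λ_2 = 4,  λ_3 = 1.8377  (check: sum = 14 = tr ✓).

Step 4 — unit eigenvector for λ_1 ≈ 8.1623: v spans the null space of (Sigma - λ_1 I), whose rows are
  r_1 = (-4.1623, -2, 2),  r_2 = (-2, -4.1623, -1),  r_3 = (2, -1, -2.1623).
  v is orthogonal to every row, so take v ∝ r_1 × r_2 = ((-2)·(-1) - (2)·(-4.1623), (2)·(-2) - (-4.1623)·(-1), (-4.1623)·(-4.1623) - (-2)·(-2)) ≈ (10.3246, -8.1623, 13.3246).
  Let u = (10.3246, -8.1623, 13.3246).
  ||u|| = √((10.3246)² + (-8.1623)² + (13.3246)²) = √(350.763) ≈ 18.7287,  v_1 = u/||u|| ≈ (0.5513, -0.4358, 0.7115) (||v_1|| = 1).

λ_1 = 8.1623,  λ_2 = 4,  λ_3 = 1.8377;  v_1 ≈ (0.5513, -0.4358, 0.7115)


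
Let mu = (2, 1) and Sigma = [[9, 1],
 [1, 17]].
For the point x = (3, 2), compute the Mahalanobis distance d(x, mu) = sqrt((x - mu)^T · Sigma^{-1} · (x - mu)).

Step 1 — centre the observation: (x - mu) = (1, 1).

Step 2 — invert Sigma. det(Sigma) = 9·17 - (1)² = 152.
  Sigma^{-1} = (1/det) · [[d, -b], [-b, a]] = [[0.1118, -0.0066],
 [-0.0066, 0.0592]].

Step 3 — form the quadratic (x - mu)^T · Sigma^{-1} · (x - mu):
  Sigma^{-1} · (x - mu) = (0.1053, 0.0526).
  (x - mu)^T · [Sigma^{-1} · (x - mu)] = (1)·(0.1053) + (1)·(0.0526) = 0.1579.

Step 4 — take square root: d = √(0.1579) ≈ 0.3974.

d(x, mu) = √(0.1579) ≈ 0.3974


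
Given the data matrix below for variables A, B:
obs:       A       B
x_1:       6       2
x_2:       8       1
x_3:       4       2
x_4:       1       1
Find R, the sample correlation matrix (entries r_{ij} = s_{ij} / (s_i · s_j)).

Step 1 — column means:
  mean(A) = (6 + 8 + 4 + 1) / 4 = 19/4 = 4.75
  mean(B) = (2 + 1 + 2 + 1) / 4 = 6/4 = 1.5

Step 2 — sample variances and covariances s[i,j] = (1/(n-1)) · Σ_k (x_{k,i} - mean_i) · (x_{k,j} - mean_j), with n-1 = 3:
  s[A,A] = ((1.25)·(1.25) + (3.25)·(3.25) + (-0.75)·(-0.75) + (-3.75)·(-3.75)) / 3 = 26.75/3 = 8.9167
  s[A,B] = ((1.25)·(0.5) + (3.25)·(-0.5) + (-0.75)·(0.5) + (-3.75)·(-0.5)) / 3 = 0.5/3 = 0.1667
  s[B,B] = ((0.5)·(0.5) + (-0.5)·(-0.5) + (0.5)·(0.5) + (-0.5)·(-0.5)) / 3 = 1/3 = 0.3333
  Sample standard deviations s_i = √(s[i,i]):
  s(A) = √(8.9167) = 2.9861
  s(B) = √(0.3333) = 0.5774

Step 3 — r_{ij} = s_{ij} / (s_i · s_j):
  r[A,A] = 1 (diagonal).
  r[A,B] = 0.1667 / (2.9861 · 0.5774) = 0.1667 / 1.724 = 0.0967
  r[B,B] = 1 (diagonal).

R is symmetric with unit diagonal. Assembling:

R = [[1, 0.0967],
 [0.0967, 1]]


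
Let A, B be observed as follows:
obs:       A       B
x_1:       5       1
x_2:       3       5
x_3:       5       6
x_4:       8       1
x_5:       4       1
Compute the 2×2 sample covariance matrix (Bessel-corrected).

Step 1 — column means:
  mean(A) = (5 + 3 + 5 + 8 + 4) / 5 = 25/5 = 5
  mean(B) = (1 + 5 + 6 + 1 + 1) / 5 = 14/5 = 2.8

Step 2 — sample covariance S[i,j] = (1/(n-1)) · Σ_k (x_{k,i} - mean_i) · (x_{k,j} - mean_j), with n-1 = 4.
  S[A,A] = ((0)·(0) + (-2)·(-2) + (0)·(0) + (3)·(3) + (-1)·(-1)) / 4 = 14/4 = 3.5
  S[A,B] = ((0)·(-1.8) + (-2)·(2.2) + (0)·(3.2) + (3)·(-1.8) + (-1)·(-1.8)) / 4 = -8/4 = -2
  S[B,B] = ((-1.8)·(-1.8) + (2.2)·(2.2) + (3.2)·(3.2) + (-1.8)·(-1.8) + (-1.8)·(-1.8)) / 4 = 24.8/4 = 6.2

S is symmetric (S[j,i] = S[i,j]). Assembling:

S = [[3.5, -2],
 [-2, 6.2]]
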